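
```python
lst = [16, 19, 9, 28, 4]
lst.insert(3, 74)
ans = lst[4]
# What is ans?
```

Trace:
`lst = [16, 19, 9, 28, 4]` → lst = [16, 19, 9, 28, 4]
`lst.insert(3, 74)` → lst = [16, 19, 9, 74, 28, 4]
`ans = lst[4]` → ans = 28
So ans = 28

Answer: 28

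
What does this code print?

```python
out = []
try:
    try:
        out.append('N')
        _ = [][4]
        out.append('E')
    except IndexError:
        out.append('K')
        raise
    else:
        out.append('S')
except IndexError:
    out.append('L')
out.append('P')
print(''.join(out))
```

Execution trace: 'N' (try body) → 'K' (except IndexError) → 'L' (outer except IndexError) → 'P' (after the try/except). Output: NKLP

Answer: NKLP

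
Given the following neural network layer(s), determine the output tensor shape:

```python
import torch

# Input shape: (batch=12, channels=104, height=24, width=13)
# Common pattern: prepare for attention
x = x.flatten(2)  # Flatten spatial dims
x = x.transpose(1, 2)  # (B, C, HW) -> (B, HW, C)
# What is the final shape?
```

Input: (12, 104, 24, 13) -> after flatten(2): (12, 104, 312) -> Output: (12, 312, 104)

Answer: (12, 312, 104)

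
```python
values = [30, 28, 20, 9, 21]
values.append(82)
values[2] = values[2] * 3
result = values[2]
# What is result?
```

Trace:
`values = [30, 28, 20, 9, 21]` → values = [30, 28, 20, 9, 21]
`values.append(82)` → values = [30, 28, 20, 9, 21, 82]
`values[2] = values[2] * 3` → values = [30, 28, 60, 9, 21, 82]
`result = values[2]` → result = 60
So result = 60

Answer: 60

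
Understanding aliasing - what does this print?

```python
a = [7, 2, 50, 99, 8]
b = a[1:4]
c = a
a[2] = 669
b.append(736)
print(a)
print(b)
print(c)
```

Key concept: slice vs alias.
Step by step:
`a = [7, 2, 50, 99, 8]` → a = [7, 2, 50, 99, 8]
`b = a[1:4]` → b = [2, 50, 99]
`c = a` → c = [7, 2, 50, 99, 8] (same object as a)
`a[2] = 669` → a = [7, 2, 669, 99, 8] (same object as c); c = [7, 2, 669, 99, 8] (same object as a)
`b.append(736)` → b = [2, 50, 99, 736]
`print(a)` → prints [7, 2, 669, 99, 8]
`print(b)` → prints [2, 50, 99, 736]
`print(c)` → prints [7, 2, 669, 99, 8]

Answer:
[7, 2, 669, 99, 8]
[2, 50, 99, 736]
[7, 2, 669, 99, 8]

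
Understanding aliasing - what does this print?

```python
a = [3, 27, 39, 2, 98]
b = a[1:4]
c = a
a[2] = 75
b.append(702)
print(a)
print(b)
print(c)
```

Key concept: slice vs alias.
Step by step:
`a = [3, 27, 39, 2, 98]` → a = [3, 27, 39, 2, 98]
`b = a[1:4]` → b = [27, 39, 2]
`c = a` → c = [3, 27, 39, 2, 98] (same object as a)
`a[2] = 75` → a = [3, 27, 75, 2, 98] (same object as c); c = [3, 27, 75, 2, 98] (same object as a)
`b.append(702)` → b = [27, 39, 2, 702]
`print(a)` → prints [3, 27, 75, 2, 98]
`print(b)` → prints [27, 39, 2, 702]
`print(c)` → prints [3, 27, 75, 2, 98]

Answer:
[3, 27, 75, 2, 98]
[27, 39, 2, 702]
[3, 27, 75, 2, 98]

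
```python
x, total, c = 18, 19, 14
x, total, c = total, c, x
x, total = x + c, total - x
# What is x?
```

Trace:
`x, total, c = 18, 19, 14` → x = 18; total = 19; c = 14
`x, total, c = total, c, x` → x = 19; total = 14; c = 18
`x, total = x + c, total - x` → x = 37; total = -5
So x = 37

Answer: 37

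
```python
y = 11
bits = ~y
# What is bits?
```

Trace:
`y = 11` → y = 11
`bits = ~y` → bits = -12
So bits = -12

Answer: -12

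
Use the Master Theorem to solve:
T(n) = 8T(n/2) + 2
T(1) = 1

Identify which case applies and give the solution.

a=8, b=2, f(n)=2. log_2(8) = 3. Since c=0 < 3, Case 1 applies: T(n) = Θ(n^log_b(a)) = O(n^3).

Answer: O(n^3) - Case 1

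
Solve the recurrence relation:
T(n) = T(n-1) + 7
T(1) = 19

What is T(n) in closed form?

Unrolling: T(n) = T(1) + 7·(n-1) = 19 + 7(n-1) = 7n + 12.

Answer: T(n) = 7n + 12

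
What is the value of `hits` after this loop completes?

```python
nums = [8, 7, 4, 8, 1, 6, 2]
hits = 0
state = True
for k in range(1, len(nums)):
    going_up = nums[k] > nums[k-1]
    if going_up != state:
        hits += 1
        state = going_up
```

Count direction changes in [8, 7, 4, 8, 1, 6, 2]
`hits` takes the values: 0 → 1 → 2 → 3 → 4 → 5

Answer: 5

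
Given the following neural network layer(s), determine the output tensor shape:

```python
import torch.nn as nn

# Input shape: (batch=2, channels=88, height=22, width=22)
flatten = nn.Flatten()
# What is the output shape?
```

Input: (2, 88, 22, 22) -> Output: (2, 42592)

Answer: (2, 42592)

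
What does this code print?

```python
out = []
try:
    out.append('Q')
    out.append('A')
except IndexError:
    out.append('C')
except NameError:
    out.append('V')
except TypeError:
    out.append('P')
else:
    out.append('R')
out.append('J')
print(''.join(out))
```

Execution trace: 'Q' (try body) → 'A' (try body, no exception) → 'R' (else) → 'J' (after the try/except). Output: QARJ

Answer: QARJ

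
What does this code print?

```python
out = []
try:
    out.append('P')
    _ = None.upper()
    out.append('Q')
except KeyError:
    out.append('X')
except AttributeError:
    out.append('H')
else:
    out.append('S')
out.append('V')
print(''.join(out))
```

Execution trace: 'P' (try body) → 'H' (except AttributeError) → 'V' (after the try/except). Output: PHV

Answer: PHV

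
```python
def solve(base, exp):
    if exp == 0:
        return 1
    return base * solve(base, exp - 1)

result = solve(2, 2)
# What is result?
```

solve(2, 2) = 2 * 2 = 4

Answer: 4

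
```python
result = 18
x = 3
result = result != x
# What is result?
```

Trace:
`result = 18` → result = 18
`x = 3` → x = 3
`result = result != x` → result = True
So result = True

Answer: True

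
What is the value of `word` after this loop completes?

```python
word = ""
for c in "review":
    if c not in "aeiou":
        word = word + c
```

Remove vowels from 'review'
`word` takes the values: "" → "r" → "rv" → "rvw"

Answer: "rvw"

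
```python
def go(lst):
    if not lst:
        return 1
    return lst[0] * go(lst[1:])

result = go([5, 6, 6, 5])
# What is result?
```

Product over [5, 6, 6, 5] = 5 * 6 * 6 * 5 = 900

Answer: 900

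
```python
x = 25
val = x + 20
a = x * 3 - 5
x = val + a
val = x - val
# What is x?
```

Trace:
`x = 25` → x = 25
`val = x + 20` → val = 45
`a = x * 3 - 5` → a = 70
`x = val + a` → x = 115
`val = x - val` → val = 70
So x = 115

Answer: 115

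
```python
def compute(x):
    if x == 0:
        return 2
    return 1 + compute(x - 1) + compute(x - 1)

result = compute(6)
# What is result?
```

compute(x) = 1 + 2·compute(x-1), compute(0)=2. Closed form: (2+1)·2^6 - 1 = 191.

Answer: 191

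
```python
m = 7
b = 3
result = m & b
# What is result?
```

Trace:
`m = 7` → m = 7
`b = 3` → b = 3
`result = m & b` → result = 3
So result = 3

Answer: 3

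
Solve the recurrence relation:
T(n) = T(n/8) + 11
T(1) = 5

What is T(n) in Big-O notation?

Each step divides n by 8 and adds 11. After log_8(n) steps we reach T(1)=5. So T(n) = 11·log_8(n) + 5 = O(log n).

Answer: O(log n)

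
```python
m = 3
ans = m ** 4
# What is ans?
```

Trace:
`m = 3` → m = 3
`ans = m ** 4` → ans = 81
So ans = 81

Answer: 81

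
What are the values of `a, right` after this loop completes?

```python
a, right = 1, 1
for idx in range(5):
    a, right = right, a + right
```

Fibonacci: after 5 iterations
`a, right` takes the values: (1, 1) → (1, 2) → (2, 3) → (3, 5) → (5, 8) → (8, 13)

Answer: 8, 13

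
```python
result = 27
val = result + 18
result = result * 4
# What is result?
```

Trace:
`result = 27` → result = 27
`val = result + 18` → val = 45
`result = result * 4` → result = 108
So result = 108

Answer: 108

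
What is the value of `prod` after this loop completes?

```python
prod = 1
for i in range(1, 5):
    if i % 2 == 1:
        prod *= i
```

Product of odd numbers 1 to 4
`prod` takes the values: 1 → 3

Answer: 3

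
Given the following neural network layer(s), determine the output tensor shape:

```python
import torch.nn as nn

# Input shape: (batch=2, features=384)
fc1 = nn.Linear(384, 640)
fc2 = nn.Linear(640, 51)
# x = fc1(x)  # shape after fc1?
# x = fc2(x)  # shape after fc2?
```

Input: (2, 384) -> after fc1: (2, 640) -> Output: (2, 51)

Answer: (2, 51)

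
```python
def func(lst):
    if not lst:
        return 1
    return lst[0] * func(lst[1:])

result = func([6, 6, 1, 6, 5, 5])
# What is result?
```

Product over [6, 6, 1, 6, 5, 5] = 6 * 6 * 1 * 6 * 5 * 5 = 5400

Answer: 5400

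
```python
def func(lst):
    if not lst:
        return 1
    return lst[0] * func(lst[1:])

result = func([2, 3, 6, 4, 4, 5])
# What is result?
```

Product over [2, 3, 6, 4, 4, 5] = 2 * 3 * 6 * 4 * 4 * 5 = 2880

Answer: 2880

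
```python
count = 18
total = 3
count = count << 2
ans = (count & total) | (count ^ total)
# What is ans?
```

Trace:
`count = 18` → count = 18
`total = 3` → total = 3
`count = count << 2` → count = 72
`ans = (count & total) | (count ^ total)` → ans = 75
So ans = 75

Answer: 75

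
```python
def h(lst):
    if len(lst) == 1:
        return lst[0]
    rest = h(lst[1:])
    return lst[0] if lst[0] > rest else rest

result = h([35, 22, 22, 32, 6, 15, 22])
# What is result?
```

Recursive max over [35, 22, 22, 32, 6, 15, 22] = 35

Answer: 35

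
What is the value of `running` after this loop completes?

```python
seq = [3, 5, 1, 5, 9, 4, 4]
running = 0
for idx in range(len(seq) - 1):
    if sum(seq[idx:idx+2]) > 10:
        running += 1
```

Count windows with sum > 10
`running` takes the values: 0 → 1 → 2

Answer: 2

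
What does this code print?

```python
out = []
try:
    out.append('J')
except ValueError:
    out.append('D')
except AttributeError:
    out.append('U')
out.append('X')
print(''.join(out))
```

Execution trace: 'J' (try body, no exception) → 'X' (after the try/except). Output: JX

Answer: JX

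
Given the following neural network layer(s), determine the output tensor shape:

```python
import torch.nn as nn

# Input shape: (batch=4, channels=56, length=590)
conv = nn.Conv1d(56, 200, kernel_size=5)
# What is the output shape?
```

Input: (4, 56, 590) -> Output: (4, 200, 586)

Answer: (4, 200, 586)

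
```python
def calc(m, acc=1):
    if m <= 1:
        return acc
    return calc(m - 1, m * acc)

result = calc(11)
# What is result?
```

Accumulator trace (n, acc): (11, 1) -> (10, 11) -> (9, 110) -> (8, 990) -> (7, 7920) -> (6, 55440) -> (5, 332640) -> (4, 1663200) -> (3, 6652800) -> (2, 19958400) -> (1, 39916800) -> return 39916800

Answer: 39916800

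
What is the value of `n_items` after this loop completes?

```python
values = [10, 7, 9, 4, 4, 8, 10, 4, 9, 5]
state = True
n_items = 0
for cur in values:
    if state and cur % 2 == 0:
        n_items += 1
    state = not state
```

Count even values at even positions
`n_items` takes the values: 0 → 1 → 2 → 3

Answer: 3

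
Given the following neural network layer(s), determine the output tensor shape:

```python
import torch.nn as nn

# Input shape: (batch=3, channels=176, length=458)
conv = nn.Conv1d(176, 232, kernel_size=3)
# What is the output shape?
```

Input: (3, 176, 458) -> Output: (3, 232, 456)

Answer: (3, 232, 456)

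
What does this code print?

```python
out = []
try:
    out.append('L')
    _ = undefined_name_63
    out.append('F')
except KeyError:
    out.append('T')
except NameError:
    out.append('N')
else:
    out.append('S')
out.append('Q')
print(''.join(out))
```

Execution trace: 'L' (try body) → 'N' (except NameError) → 'Q' (after the try/except). Output: LNQ

Answer: LNQ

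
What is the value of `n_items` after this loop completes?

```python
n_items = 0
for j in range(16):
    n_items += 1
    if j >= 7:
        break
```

Loop breaks when j reaches 7, n_items is 8
`n_items` takes the values: 0 → 1 → 2 → 3 → 4 → 5 → 6 → 7 → 8

Answer: 8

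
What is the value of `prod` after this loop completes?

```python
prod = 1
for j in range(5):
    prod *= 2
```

2^5 = 32
`prod` takes the values: 1 → 2 → 4 → 8 → 16 → 32

Answer: 32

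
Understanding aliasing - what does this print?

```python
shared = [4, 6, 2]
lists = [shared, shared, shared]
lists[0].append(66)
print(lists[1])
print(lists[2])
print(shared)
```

Key concept: list of same reference.
Step by step:
`shared = [4, 6, 2]` → shared = [4, 6, 2]
`lists = [shared, shared, shared]` → lists = [[4, 6, 2], [4, 6, 2], [4, 6, 2]]
`lists[0].append(66)` → shared = [4, 6, 2, 66]; lists = [[4, 6, 2, 66], [4, 6, 2, 66], [4, 6, 2, 66]]
`print(lists[1])` → prints [4, 6, 2, 66]
`print(lists[2])` → prints [4, 6, 2, 66]
`print(shared)` → prints [4, 6, 2, 66]

Answer:
[4, 6, 2, 66]
[4, 6, 2, 66]
[4, 6, 2, 66]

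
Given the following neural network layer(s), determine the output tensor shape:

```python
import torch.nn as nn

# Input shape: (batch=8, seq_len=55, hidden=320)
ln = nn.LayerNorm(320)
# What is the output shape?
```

Input: (8, 55, 320) -> Output: (8, 55, 320)

Answer: (8, 55, 320)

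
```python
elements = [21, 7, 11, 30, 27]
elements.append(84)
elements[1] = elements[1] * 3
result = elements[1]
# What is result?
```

Trace:
`elements = [21, 7, 11, 30, 27]` → elements = [21, 7, 11, 30, 27]
`elements.append(84)` → elements = [21, 7, 11, 30, 27, 84]
`elements[1] = elements[1] * 3` → elements = [21, 21, 11, 30, 27, 84]
`result = elements[1]` → result = 21
So result = 21

Answer: 21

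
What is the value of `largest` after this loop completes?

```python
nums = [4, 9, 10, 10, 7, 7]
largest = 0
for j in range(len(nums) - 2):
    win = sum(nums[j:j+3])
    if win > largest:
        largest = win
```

Max sum of 3-element window in [4, 9, 10, 10, 7, 7]
`largest` takes the values: 0 → 23 → 29

Answer: 29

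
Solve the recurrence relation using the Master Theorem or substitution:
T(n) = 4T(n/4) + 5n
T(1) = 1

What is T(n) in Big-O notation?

By Master Theorem: a=4, b=4, f(n)=5n. Since log_4(4) = 1 and f(n) = Θ(n^1), Case 2 applies. T(n) = O(n log n).

Answer: O(n log n)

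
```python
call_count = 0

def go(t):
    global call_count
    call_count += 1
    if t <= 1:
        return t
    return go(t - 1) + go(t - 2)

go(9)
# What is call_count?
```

Calls(t) = 1 + Calls(t-1) + Calls(t-2); Calls(0)=Calls(1)=1. For t=9 this gives 109.

Answer: 109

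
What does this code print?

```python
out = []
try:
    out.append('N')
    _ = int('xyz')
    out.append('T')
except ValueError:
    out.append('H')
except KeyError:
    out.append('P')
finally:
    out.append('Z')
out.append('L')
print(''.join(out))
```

Execution trace: 'N' (try body) → 'H' (except ValueError) → 'Z' (finally) → 'L' (after the try/except). Output: NHZL

Answer: NHZL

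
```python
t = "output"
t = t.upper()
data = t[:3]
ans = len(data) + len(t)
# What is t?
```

Trace:
`t = "output"` → t = 'output'
`t = t.upper()` → t = 'OUTPUT'
`data = t[:3]` → data = 'OUT'
`ans = len(data) + len(t)` → ans = 9
So t = 'OUTPUT'

Answer: 'OUTPUT'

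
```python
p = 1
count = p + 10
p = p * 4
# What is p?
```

Trace:
`p = 1` → p = 1
`count = p + 10` → count = 11
`p = p * 4` → p = 4
So p = 4

Answer: 4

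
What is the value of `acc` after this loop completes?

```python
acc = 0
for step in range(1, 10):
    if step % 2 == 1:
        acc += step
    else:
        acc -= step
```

Add odd, subtract even
`acc` takes the values: 0 → 1 → -1 → 2 → -2 → 3 → -3 → 4 → -4 → 5

Answer: 5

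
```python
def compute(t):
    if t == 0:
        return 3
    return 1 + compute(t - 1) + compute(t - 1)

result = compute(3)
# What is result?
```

compute(t) = 1 + 2·compute(t-1), compute(0)=3. Closed form: (3+1)·2^3 - 1 = 31.

Answer: 31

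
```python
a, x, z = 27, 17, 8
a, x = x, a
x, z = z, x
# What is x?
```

Trace:
`a, x, z = 27, 17, 8` → a = 27; x = 17; z = 8
`a, x = x, a` → a = 17; x = 27
`x, z = z, x` → x = 8; z = 27
So x = 8

Answer: 8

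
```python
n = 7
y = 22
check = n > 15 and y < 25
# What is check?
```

Trace:
`n = 7` → n = 7
`y = 22` → y = 22
`check = n > 15 and y < 25` → check = False
So check = False

Answer: False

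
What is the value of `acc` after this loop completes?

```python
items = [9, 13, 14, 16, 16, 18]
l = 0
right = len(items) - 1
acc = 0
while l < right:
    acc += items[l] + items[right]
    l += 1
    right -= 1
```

Sum of pairs from ends
`acc` takes the values: 0 → 27 → 56 → 86

Answer: 86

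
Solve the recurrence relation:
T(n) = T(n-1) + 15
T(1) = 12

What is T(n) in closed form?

Unrolling: T(n) = T(1) + 15·(n-1) = 12 + 15(n-1) = 15n - 3.

Answer: T(n) = 15n - 3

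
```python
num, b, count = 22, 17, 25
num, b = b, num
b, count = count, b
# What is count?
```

Trace:
`num, b, count = 22, 17, 25` → num = 22; b = 17; count = 25
`num, b = b, num` → num = 17; b = 22
`b, count = count, b` → b = 25; count = 22
So count = 22

Answer: 22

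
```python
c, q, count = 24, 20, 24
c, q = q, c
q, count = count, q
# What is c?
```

Trace:
`c, q, count = 24, 20, 24` → c = 24; q = 20; count = 24
`c, q = q, c` → c = 20; q = 24
`q, count = count, q` → q = 24; count = 24
So c = 20

Answer: 20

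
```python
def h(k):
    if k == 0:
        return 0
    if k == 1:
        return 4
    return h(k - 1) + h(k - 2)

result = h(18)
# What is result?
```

Build up from base cases: h(0)=0, h(1)=4, h(2)=4, h(3)=8, h(4)=12, h(5)=20, h(6)=32, ..., h(18)=10336

Answer: 10336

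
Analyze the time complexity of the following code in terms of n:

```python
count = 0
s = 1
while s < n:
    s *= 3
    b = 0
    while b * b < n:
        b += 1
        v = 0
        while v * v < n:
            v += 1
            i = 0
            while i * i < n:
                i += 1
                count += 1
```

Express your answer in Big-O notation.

Each loop level contributes: log n × √n × √n × √n. Multiplying the contributions gives O(n√n log n).

Answer: O(n√n log n)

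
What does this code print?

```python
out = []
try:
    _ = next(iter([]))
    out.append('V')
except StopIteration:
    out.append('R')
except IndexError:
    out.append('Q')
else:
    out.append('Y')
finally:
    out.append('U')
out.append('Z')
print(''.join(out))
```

Execution trace: 'R' (except StopIteration) → 'U' (finally) → 'Z' (after the try/except). Output: RUZ

Answer: RUZ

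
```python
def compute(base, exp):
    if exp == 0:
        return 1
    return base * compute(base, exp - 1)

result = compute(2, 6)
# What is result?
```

compute(2, 6) = 2 * 2 * 2 * 2 * 2 * 2 = 64

Answer: 64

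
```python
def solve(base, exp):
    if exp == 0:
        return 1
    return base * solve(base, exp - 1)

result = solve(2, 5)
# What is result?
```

solve(2, 5) = 2 * 2 * 2 * 2 * 2 = 32

Answer: 32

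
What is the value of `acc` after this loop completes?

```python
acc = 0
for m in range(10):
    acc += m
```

Sum of 0 to 9 = 45
`acc` takes the values: 0 → 1 → 3 → 6 → 10 → 15 → 21 → 28 → 36 → 45

Answer: 45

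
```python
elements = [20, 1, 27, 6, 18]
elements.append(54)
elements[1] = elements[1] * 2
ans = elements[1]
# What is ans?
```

Trace:
`elements = [20, 1, 27, 6, 18]` → elements = [20, 1, 27, 6, 18]
`elements.append(54)` → elements = [20, 1, 27, 6, 18, 54]
`elements[1] = elements[1] * 2` → elements = [20, 2, 27, 6, 18, 54]
`ans = elements[1]` → ans = 2
So ans = 2

Answer: 2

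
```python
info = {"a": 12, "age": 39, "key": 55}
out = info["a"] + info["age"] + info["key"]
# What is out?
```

Trace:
`info = {"a": 12, "age": 39, "key": 55}` → info = {'a': 12, 'age': 39, 'key': 55}
`out = info["a"] + info["age"] + info["key"]` → out = 106
So out = 106

Answer: 106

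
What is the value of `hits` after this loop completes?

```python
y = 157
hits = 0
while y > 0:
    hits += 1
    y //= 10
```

Count digits by repeated division by 10
`hits` takes the values: 0 → 1 → 2 → 3

Answer: 3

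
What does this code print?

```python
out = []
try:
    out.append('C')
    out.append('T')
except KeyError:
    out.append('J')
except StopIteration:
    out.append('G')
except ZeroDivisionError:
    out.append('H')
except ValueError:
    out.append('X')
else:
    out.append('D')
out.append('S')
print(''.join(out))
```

Execution trace: 'C' (try body) → 'T' (try body, no exception) → 'D' (else) → 'S' (after the try/except). Output: CTDS

Answer: CTDS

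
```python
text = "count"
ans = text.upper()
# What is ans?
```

Trace:
`text = "count"` → text = 'count'
`ans = text.upper()` → ans = 'COUNT'
So ans = 'COUNT'

Answer: 'COUNT'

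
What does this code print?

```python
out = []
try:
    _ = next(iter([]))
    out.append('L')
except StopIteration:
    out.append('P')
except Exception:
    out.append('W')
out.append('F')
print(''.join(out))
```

Execution trace: 'P' (except StopIteration) → 'F' (after the try/except). Output: PF

Answer: PF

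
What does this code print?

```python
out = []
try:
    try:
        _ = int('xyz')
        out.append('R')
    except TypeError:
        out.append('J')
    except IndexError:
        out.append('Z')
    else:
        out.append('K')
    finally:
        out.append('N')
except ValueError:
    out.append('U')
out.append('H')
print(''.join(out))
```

Execution trace: 'N' (inner finally) → 'U' (outer except ValueError) → 'H' (after the try/except). Output: NUH

Answer: NUH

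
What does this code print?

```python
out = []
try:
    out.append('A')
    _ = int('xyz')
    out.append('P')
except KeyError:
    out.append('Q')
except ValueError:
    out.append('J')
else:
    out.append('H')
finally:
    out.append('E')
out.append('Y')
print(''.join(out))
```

Execution trace: 'A' (try body) → 'J' (except ValueError) → 'E' (finally) → 'Y' (after the try/except). Output: AJEY

Answer: AJEY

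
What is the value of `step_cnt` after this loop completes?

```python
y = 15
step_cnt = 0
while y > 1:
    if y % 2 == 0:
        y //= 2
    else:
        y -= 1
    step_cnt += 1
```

Steps to reduce 15 to 1
`step_cnt` takes the values: 0 → 1 → 2 → 3 → 4 → 5 → 6

Answer: 6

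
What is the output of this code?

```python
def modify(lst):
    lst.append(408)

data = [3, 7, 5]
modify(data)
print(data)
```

Key concept: function modifies passed list.
Step by step:
`data = [3, 7, 5]` → data = [3, 7, 5]
`modify(data)` → data = [3, 7, 5, 408]
`print(data)` → prints [3, 7, 5, 408]

Answer: [3, 7, 5, 408]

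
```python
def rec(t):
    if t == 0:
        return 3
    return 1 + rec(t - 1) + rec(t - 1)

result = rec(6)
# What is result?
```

rec(t) = 1 + 2·rec(t-1), rec(0)=3. Closed form: (3+1)·2^6 - 1 = 255.

Answer: 255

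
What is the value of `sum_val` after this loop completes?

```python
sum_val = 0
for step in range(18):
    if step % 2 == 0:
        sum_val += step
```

Sum of even numbers 0 to 17
`sum_val` takes the values: 0 → 2 → 6 → 12 → 20 → 30 → 42 → 56 → 72

Answer: 72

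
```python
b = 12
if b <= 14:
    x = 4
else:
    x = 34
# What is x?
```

Trace:
`b = 12` → b = 12
`if b <= 14: ...` → b <= 14 is True → x = 4
So x = 4

Answer: 4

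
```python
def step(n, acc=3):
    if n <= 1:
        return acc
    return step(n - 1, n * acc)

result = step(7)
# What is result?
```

Accumulator trace (n, acc): (7, 3) -> (6, 21) -> (5, 126) -> (4, 630) -> (3, 2520) -> (2, 7560) -> (1, 15120) -> return 15120

Answer: 15120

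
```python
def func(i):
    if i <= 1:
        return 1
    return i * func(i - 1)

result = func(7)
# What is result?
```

func(7) = 7 * 6 * 5 * 4 * 3 * 2 * 1 = 5040

Answer: 5040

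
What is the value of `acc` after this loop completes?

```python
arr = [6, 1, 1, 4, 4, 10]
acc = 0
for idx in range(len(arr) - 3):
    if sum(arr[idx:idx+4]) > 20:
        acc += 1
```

Count windows with sum > 20
`acc` takes the values: 0

Answer: 0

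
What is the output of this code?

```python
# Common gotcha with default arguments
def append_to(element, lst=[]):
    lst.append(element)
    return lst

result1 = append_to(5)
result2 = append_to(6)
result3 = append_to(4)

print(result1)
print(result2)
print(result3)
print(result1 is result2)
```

Key concept: mutable default argument gotcha.
Step by step:
`result1 = append_to(5)` → result1 = [5]
`result2 = append_to(6)` → result1 = [5, 6] (same object as result2); result2 = [5, 6] (same object as result1)
`result3 = append_to(4)` → result1 = [5, 6, 4] (same object as result2, result3); result2 = [5, 6, 4] (same object as result1, result3); result3 = [5, 6, 4] (same object as result1, result2)
`print(result1)` → prints [5, 6, 4]
`print(result2)` → prints [5, 6, 4]
`print(result3)` → prints [5, 6, 4]
`print(result1 is result2)` → prints True

Answer:
[5, 6, 4]
[5, 6, 4]
[5, 6, 4]
True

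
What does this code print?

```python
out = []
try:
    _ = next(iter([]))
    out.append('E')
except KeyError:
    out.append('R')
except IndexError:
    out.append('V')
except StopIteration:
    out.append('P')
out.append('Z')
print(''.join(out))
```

Execution trace: 'P' (except StopIteration) → 'Z' (after the try/except). Output: PZ

Answer: PZ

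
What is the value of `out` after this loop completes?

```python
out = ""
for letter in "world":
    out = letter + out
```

Reverse 'world'
`out` takes the values: "" → "w" → "ow" → "row" → "lrow" → "dlrow"

Answer: "dlrow"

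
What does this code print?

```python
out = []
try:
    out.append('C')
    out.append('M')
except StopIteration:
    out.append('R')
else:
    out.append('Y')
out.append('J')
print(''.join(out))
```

Execution trace: 'C' (try body) → 'M' (try body, no exception) → 'Y' (else) → 'J' (after the try/except). Output: CMYJ

Answer: CMYJ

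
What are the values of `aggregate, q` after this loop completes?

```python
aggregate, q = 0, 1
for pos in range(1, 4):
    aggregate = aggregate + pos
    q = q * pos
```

Sum and factorial of 1 to 3
`aggregate, q` takes the values: (0, 1) → (1, 1) → (3, 1) → (3, 2) → (6, 2) → (6, 6)

Answer: 6, 6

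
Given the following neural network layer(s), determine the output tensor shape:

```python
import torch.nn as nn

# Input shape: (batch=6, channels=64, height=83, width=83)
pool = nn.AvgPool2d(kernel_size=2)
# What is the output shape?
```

Input: (6, 64, 83, 83) -> Output: (6, 64, 41, 41)

Answer: (6, 64, 41, 41)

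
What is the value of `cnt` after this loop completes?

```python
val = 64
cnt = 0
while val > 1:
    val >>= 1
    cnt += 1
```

Count right shifts until 1
`cnt` takes the values: 0 → 1 → 2 → 3 → 4 → 5 → 6

Answer: 6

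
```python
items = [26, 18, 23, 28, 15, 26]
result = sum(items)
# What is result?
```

Trace:
`items = [26, 18, 23, 28, 15, 26]` → items = [26, 18, 23, 28, 15, 26]
`result = sum(items)` → result = 136
So result = 136

Answer: 136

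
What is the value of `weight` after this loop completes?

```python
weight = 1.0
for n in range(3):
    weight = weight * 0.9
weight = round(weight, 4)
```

Exponential decay: 1.0 * 0.9^3
`weight` takes the values: 1.0 → 0.9 → 0.81 → 0.729

Answer: 0.729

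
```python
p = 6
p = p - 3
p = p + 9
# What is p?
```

Trace:
`p = 6` → p = 6
`p = p - 3` → p = 3
`p = p + 9` → p = 12
So p = 12

Answer: 12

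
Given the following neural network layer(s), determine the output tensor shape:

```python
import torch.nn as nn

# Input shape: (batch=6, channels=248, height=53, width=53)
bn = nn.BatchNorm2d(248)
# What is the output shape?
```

Input: (6, 248, 53, 53) -> Output: (6, 248, 53, 53)

Answer: (6, 248, 53, 53)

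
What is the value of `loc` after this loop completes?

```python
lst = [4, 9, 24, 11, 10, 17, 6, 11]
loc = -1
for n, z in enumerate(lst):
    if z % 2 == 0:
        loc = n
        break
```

First even number index in [4, 9, 24, 11, 10, 17, 6, 11]
`loc` takes the values: -1 → 0

Answer: 0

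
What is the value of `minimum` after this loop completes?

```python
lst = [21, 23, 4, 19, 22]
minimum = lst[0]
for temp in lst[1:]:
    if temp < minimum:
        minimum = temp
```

Minimum of [21, 23, 4, 19, 22]
`minimum` takes the values: 21 → 4

Answer: 4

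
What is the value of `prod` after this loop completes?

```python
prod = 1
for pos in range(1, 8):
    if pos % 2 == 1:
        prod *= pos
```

Product of odd numbers 1 to 7
`prod` takes the values: 1 → 3 → 15 → 105

Answer: 105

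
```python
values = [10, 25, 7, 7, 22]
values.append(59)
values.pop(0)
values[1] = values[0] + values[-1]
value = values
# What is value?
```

Trace:
`values = [10, 25, 7, 7, 22]` → values = [10, 25, 7, 7, 22]
`values.append(59)` → values = [10, 25, 7, 7, 22, 59]
`values.pop(0)` → values = [25, 7, 7, 22, 59]
`values[1] = values[0] + values[-1]` → values = [25, 84, 7, 22, 59]
`value = values` → value = [25, 84, 7, 22, 59]
So value = [25, 84, 7, 22, 59]

Answer: [25, 84, 7, 22, 59]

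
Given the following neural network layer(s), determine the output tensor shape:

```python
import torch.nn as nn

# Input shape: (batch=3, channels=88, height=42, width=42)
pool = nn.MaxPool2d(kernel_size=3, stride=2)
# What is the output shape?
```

Input: (3, 88, 42, 42) -> Output: (3, 88, 20, 20)

Answer: (3, 88, 20, 20)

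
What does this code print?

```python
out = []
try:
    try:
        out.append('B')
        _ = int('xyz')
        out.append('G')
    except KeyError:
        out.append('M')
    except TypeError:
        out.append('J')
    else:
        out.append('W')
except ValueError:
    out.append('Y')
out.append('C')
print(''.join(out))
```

Execution trace: 'B' (try body) → 'Y' (outer except ValueError) → 'C' (after the try/except). Output: BYC

Answer: BYC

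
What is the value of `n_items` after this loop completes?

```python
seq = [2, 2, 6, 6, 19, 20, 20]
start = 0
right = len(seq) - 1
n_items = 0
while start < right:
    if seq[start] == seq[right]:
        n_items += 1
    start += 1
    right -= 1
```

Count matching pairs from ends
`n_items` takes the values: 0

Answer: 0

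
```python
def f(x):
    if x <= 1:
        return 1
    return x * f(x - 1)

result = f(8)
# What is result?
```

f(8) = 8 * 7 * 6 * 5 * 4 * 3 * 2 * 1 = 40320

Answer: 40320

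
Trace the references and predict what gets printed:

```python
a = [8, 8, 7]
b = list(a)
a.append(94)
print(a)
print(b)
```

Key concept: list() constructor creates copy.
Step by step:
`a = [8, 8, 7]` → a = [8, 8, 7]
`b = list(a)` → b = [8, 8, 7]
`a.append(94)` → a = [8, 8, 7, 94]
`print(a)` → prints [8, 8, 7, 94]
`print(b)` → prints [8, 8, 7]

Answer:
[8, 8, 7, 94]
[8, 8, 7]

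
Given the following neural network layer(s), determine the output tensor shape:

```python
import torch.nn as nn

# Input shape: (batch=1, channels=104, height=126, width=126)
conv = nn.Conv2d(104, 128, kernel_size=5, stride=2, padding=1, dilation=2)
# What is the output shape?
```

Input: (1, 104, 126, 126) -> Output: (1, 128, 60, 60)

Answer: (1, 128, 60, 60)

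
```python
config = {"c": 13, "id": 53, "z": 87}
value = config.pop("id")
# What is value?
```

Trace:
`config = {"c": 13, "id": 53, "z": 87}` → config = {'c': 13, 'id': 53, 'z': 87}
`value = config.pop("id")` → config = {'c': 13, 'z': 87}; value = 53
So value = 53

Answer: 53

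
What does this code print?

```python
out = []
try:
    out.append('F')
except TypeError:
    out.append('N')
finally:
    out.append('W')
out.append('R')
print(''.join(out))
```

Execution trace: 'F' (try body, no exception) → 'W' (finally) → 'R' (after the try/except). Output: FWR

Answer: FWR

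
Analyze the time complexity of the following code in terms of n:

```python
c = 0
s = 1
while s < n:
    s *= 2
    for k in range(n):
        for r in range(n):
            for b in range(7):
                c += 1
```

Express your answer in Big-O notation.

Each loop level contributes: log n × n × n × 1. Multiplying the contributions gives O(n^2 log n).

Answer: O(n^2 log n)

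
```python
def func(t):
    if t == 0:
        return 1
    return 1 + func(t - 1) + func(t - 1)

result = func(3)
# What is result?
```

func(t) = 1 + 2·func(t-1), func(0)=1. Closed form: (1+1)·2^3 - 1 = 15.

Answer: 15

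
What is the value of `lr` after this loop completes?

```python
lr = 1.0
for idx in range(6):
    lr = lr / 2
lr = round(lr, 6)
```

Halving LR 6 times: 1 / 2^6
`lr` takes the values: 1.0 → 0.5 → 0.25 → 0.125 → 0.0625 → 0.03125 → 0.015625

Answer: 0.015625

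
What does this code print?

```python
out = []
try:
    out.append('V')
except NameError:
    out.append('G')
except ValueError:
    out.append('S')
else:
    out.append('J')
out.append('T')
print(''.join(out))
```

Execution trace: 'V' (try body, no exception) → 'J' (else) → 'T' (after the try/except). Output: VJT

Answer: VJT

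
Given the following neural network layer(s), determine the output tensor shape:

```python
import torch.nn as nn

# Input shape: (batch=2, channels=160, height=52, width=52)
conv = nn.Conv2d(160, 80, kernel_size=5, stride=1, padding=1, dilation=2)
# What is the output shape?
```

Input: (2, 160, 52, 52) -> Output: (2, 80, 46, 46)

Answer: (2, 80, 46, 46)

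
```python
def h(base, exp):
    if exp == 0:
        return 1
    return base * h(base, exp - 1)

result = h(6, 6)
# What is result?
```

h(6, 6) = 6 * 6 * 6 * 6 * 6 * 6 = 46656

Answer: 46656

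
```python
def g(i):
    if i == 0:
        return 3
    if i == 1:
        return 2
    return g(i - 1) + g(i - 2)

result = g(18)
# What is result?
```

Build up from base cases: g(0)=3, g(1)=2, g(2)=5, g(3)=7, g(4)=12, g(5)=19, g(6)=31, ..., g(18)=9959

Answer: 9959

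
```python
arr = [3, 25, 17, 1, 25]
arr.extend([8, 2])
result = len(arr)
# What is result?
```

Trace:
`arr = [3, 25, 17, 1, 25]` → arr = [3, 25, 17, 1, 25]
`arr.extend([8, 2])` → arr = [3, 25, 17, 1, 25, 8, 2]
`result = len(arr)` → result = 7
So result = 7

Answer: 7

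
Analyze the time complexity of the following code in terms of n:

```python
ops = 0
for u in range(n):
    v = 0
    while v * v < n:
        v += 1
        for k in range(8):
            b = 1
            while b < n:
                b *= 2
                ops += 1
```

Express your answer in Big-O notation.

Each loop level contributes: n × √n × 1 × log n. Multiplying the contributions gives O(n√n log n).

Answer: O(n√n log n)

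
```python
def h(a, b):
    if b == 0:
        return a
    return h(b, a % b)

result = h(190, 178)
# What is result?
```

h(190, 178) -> h(178, 12) -> h(12, 10) -> h(10, 2) -> h(2, 0) -> 2

Answer: 2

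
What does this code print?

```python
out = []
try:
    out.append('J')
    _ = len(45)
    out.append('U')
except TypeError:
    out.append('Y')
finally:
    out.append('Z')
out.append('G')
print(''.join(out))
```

Execution trace: 'J' (try body) → 'Y' (except TypeError) → 'Z' (finally) → 'G' (after the try/except). Output: JYZG

Answer: JYZG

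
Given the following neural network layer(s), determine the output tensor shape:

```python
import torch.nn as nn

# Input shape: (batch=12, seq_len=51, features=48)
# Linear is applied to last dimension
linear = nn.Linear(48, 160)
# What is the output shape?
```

Input: (12, 51, 48) -> Output: (12, 51, 160)

Answer: (12, 51, 160)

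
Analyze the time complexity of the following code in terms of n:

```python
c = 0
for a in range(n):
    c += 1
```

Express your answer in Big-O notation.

Each loop level contributes: n. Multiplying the contributions gives O(n).

Answer: O(n)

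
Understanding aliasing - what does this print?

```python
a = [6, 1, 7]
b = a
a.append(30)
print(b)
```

Key concept: basic list aliasing.
Step by step:
`a = [6, 1, 7]` → a = [6, 1, 7]
`b = a` → b = [6, 1, 7] (same object as a)
`a.append(30)` → a = [6, 1, 7, 30] (same object as b); b = [6, 1, 7, 30] (same object as a)
`print(b)` → prints [6, 1, 7, 30]

Answer: [6, 1, 7, 30]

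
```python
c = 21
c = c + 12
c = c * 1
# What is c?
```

Trace:
`c = 21` → c = 21
`c = c + 12` → c = 33
`c = c * 1` → c = 33
So c = 33

Answer: 33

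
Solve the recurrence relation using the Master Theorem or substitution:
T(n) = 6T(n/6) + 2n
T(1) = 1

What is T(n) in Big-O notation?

By Master Theorem: a=6, b=6, f(n)=2n. Since log_6(6) = 1 and f(n) = Θ(n^1), Case 2 applies. T(n) = O(n log n).

Answer: O(n log n)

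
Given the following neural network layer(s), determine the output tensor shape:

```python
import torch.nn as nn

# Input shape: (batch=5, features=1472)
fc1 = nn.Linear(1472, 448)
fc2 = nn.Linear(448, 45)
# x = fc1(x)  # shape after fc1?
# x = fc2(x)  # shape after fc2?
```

Input: (5, 1472) -> after fc1: (5, 448) -> Output: (5, 45)

Answer: (5, 45)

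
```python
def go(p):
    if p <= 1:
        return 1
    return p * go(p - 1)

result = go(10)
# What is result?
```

go(10) = 10 * 9 * 8 * 7 * 6 * 5 * 4 * 3 * 2 * 1 = 3628800

Answer: 3628800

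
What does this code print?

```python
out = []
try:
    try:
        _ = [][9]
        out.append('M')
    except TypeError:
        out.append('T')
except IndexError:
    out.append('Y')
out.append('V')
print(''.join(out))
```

Execution trace: 'Y' (outer except IndexError) → 'V' (after the try/except). Output: YV

Answer: YV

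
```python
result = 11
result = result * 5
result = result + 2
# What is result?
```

Trace:
`result = 11` → result = 11
`result = result * 5` → result = 55
`result = result + 2` → result = 57
So result = 57

Answer: 57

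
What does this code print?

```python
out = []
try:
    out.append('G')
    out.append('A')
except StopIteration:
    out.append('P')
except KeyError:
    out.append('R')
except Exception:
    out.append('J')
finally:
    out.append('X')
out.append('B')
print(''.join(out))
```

Execution trace: 'G' (try body) → 'A' (try body, no exception) → 'X' (finally) → 'B' (after the try/except). Output: GAXB

Answer: GAXB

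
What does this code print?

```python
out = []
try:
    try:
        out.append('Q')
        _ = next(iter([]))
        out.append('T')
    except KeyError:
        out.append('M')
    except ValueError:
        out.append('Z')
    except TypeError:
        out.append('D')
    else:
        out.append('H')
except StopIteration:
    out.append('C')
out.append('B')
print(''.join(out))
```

Execution trace: 'Q' (try body) → 'C' (outer except StopIteration) → 'B' (after the try/except). Output: QCB

Answer: QCB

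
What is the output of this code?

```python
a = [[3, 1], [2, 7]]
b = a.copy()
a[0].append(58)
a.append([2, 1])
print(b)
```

Key concept: shallow copy with nested lists.
Step by step:
`a = [[3, 1], [2, 7]]` → a = [[3, 1], [2, 7]]
`b = a.copy()` → b = [[3, 1], [2, 7]]
`a[0].append(58)` → a = [[3, 1, 58], [2, 7]]; b = [[3, 1, 58], [2, 7]]
`a.append([2, 1])` → a = [[3, 1, 58], [2, 7], [2, 1]]
`print(b)` → prints [[3, 1, 58], [2, 7]]

Answer: [[3, 1, 58], [2, 7]]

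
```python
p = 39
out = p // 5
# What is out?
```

Trace:
`p = 39` → p = 39
`out = p // 5` → out = 7
So out = 7

Answer: 7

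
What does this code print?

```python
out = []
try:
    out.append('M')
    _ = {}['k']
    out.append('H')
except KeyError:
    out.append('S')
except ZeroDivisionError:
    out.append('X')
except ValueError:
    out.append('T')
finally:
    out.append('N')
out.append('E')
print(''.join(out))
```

Execution trace: 'M' (try body) → 'S' (except KeyError) → 'N' (finally) → 'E' (after the try/except). Output: MSNE

Answer: MSNE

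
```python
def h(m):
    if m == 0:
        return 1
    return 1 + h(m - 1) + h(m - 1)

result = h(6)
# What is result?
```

h(m) = 1 + 2·h(m-1), h(0)=1. Closed form: (1+1)·2^6 - 1 = 127.

Answer: 127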